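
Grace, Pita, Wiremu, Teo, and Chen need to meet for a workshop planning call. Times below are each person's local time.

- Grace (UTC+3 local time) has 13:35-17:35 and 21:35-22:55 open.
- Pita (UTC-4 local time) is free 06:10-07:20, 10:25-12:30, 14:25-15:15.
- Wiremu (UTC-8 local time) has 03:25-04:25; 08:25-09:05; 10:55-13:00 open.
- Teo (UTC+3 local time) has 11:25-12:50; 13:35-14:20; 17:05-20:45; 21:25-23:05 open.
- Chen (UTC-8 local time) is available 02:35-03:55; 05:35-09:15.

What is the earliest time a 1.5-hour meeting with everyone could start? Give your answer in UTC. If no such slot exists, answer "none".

none

Grace in UTC: 10:35-14:35, 18:35-19:55 (subtract 3h to convert from UTC+3).
Pita in UTC: 10:10-11:20, 14:25-16:30, 18:25-19:15 (add 4h to convert from UTC-4).
Wiremu in UTC: 11:25-12:25, 16:25-17:05, 18:55-21:00 (add 8h to convert from UTC-8).
Teo in UTC: 08:25-09:50, 10:35-11:20, 14:05-17:45, 18:25-20:05 (subtract 3h to convert from UTC+3).
Chen in UTC: 10:35-11:55, 13:35-17:15 (add 8h to convert from UTC-8).
Grace ∩ Pita: 10:35-11:20, 14:25-14:35, 18:35-19:15.
Grace ∩ Pita ∩ Wiremu: 18:55-19:15.
Grace ∩ Pita ∩ Wiremu ∩ Teo: 18:55-19:15.
Grace ∩ Pita ∩ Wiremu ∩ Teo ∩ Chen: ∅.
There is no time when everyone is free.
No common window is at least 90 minutes long.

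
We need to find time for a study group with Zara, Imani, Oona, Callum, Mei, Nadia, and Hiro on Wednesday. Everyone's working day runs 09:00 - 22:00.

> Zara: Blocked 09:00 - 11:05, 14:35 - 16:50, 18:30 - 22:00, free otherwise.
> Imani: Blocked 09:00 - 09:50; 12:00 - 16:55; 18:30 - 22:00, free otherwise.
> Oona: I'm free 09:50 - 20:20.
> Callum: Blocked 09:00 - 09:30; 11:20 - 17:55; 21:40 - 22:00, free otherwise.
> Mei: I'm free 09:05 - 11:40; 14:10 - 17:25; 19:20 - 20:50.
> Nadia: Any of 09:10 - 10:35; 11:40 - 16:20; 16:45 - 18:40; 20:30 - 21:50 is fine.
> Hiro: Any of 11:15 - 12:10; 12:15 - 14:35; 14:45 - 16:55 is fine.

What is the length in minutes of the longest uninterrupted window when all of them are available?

0

Zara free: 11:05-14:35, 16:50-18:30 (invert busy blocks within the working day).
Imani free: 09:50-12:00, 16:55-18:30 (invert busy blocks within the working day).
Oona free: 09:50-20:20.
Callum free: 09:30-11:20, 17:55-21:40 (invert busy blocks within the working day).
Mei free: 09:05-11:40, 14:10-17:25, 19:20-20:50.
Nadia free: 09:10-10:35, 11:40-16:20, 16:45-18:40, 20:30-21:50.
Hiro free: 11:15-12:10, 12:15-14:35, 14:45-16:55.
Zara ∩ Imani: 11:05-12:00, 16:55-18:30.
Zara ∩ Imani ∩ Oona: 11:05-12:00, 16:55-18:30.
Zara ∩ Imani ∩ Oona ∩ Callum: 11:05-11:20, 17:55-18:30.
Zara ∩ Imani ∩ Oona ∩ Callum ∩ Mei: 11:05-11:20.
Zara ∩ Imani ∩ Oona ∩ Callum ∩ Mei ∩ Nadia: ∅.
Zara ∩ Imani ∩ Oona ∩ Callum ∩ Mei ∩ Nadia ∩ Hiro: ∅.
There is no time when everyone is free.
No common window exists, so the longest block is 0 minutes.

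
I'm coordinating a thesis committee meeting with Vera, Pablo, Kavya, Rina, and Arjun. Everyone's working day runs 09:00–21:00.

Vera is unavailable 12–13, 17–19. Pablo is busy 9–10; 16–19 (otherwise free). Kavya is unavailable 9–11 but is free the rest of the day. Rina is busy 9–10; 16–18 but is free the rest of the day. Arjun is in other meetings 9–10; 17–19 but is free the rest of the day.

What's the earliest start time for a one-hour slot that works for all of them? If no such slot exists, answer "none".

Vera free: 09:00-12:00, 13:00-17:00, 19:00-21:00 (invert busy blocks within the working day).
Pablo free: 10:00-16:00, 19:00-21:00 (invert busy blocks within the working day).
Kavya free: 11:00-21:00 (invert busy blocks within the working day).
Rina free: 10:00-16:00, 18:00-21:00 (invert busy blocks within the working day).
Arjun free: 10:00-17:00, 19:00-21:00 (invert busy blocks within the working day).
Vera ∩ Pablo: 10:00-12:00, 13:00-16:00, 19:00-21:00.
Vera ∩ Pablo ∩ Kavya: 11:00-12:00, 13:00-16:00, 19:00-21:00.
Vera ∩ Pablo ∩ Kavya ∩ Rina: 11:00-12:00, 13:00-16:00, 19:00-21:00.
Vera ∩ Pablo ∩ Kavya ∩ Rina ∩ Arjun: 11:00-12:00, 13:00-16:00, 19:00-21:00.
Those are the intersection windows.
The first common window of at least 60 minutes is 11:00-12:00, so the earliest start is 11:00.

11:00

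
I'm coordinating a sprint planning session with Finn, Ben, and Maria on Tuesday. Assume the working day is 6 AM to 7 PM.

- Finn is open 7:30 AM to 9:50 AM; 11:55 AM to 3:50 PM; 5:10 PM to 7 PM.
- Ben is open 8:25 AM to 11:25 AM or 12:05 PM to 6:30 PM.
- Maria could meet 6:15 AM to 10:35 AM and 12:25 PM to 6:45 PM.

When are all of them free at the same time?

08:25-09:50, 12:25-15:50, 17:10-18:30

Finn ∩ Ben: 08:25-09:50, 12:05-15:50, 17:10-18:30.
Finn ∩ Ben ∩ Maria: 08:25-09:50, 12:25-15:50, 17:10-18:30.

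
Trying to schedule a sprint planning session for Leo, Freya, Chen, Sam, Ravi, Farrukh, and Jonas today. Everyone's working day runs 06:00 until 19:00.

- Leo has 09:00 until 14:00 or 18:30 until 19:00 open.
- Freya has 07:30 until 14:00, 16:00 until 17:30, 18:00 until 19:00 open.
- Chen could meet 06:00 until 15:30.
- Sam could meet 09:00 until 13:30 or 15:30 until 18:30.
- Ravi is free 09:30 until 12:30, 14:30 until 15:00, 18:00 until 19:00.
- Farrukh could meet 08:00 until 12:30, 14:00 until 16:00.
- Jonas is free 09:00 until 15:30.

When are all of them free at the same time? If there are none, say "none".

09:30-12:30

Leo ∩ Freya: 09:00-14:00, 18:30-19:00.
Leo ∩ Freya ∩ Chen: 09:00-14:00.
Leo ∩ Freya ∩ Chen ∩ Sam: 09:00-13:30.
Leo ∩ Freya ∩ Chen ∩ Sam ∩ Ravi: 09:30-12:30.
Leo ∩ Freya ∩ Chen ∩ Sam ∩ Ravi ∩ Farrukh: 09:30-12:30.
Leo ∩ Freya ∩ Chen ∩ Sam ∩ Ravi ∩ Farrukh ∩ Jonas: 09:30-12:30.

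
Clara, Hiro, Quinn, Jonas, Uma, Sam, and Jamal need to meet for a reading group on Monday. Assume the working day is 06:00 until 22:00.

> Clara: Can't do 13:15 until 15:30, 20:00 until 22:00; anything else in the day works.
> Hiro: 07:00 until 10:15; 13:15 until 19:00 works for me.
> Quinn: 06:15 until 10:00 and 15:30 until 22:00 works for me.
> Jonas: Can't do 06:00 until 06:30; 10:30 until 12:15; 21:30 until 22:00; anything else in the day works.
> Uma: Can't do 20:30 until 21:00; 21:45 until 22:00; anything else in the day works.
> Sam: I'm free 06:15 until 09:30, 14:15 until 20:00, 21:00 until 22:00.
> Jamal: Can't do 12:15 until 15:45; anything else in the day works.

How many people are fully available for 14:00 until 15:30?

Clara free: 06:00-13:15, 15:30-20:00 (invert busy blocks within the working day).
Hiro free: 07:00-10:15, 13:15-19:00.
Quinn free: 06:15-10:00, 15:30-22:00.
Jonas free: 06:30-10:30, 12:15-21:30 (invert busy blocks within the working day).
Uma free: 06:00-20:30, 21:00-21:45 (invert busy blocks within the working day).
Sam free: 06:15-09:30, 14:15-20:00, 21:00-22:00.
Jamal free: 06:00-12:15, 15:45-22:00 (invert busy blocks within the working day).
Hiro, Jonas, and Uma can make the full 14:00-15:30 slot — that's 3.

3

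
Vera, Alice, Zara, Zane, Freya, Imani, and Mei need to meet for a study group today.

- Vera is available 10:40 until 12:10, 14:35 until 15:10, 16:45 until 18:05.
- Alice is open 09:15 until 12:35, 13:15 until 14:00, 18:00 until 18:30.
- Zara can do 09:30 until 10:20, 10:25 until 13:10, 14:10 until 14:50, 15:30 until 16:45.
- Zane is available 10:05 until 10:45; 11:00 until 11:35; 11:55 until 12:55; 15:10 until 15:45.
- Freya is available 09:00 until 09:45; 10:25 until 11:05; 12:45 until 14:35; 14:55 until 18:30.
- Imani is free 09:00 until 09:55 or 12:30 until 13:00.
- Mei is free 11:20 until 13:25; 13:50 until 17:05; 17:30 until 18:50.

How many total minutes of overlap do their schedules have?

Vera ∩ Alice: 10:40-12:10, 18:00-18:05.
Vera ∩ Alice ∩ Zara: 10:40-12:10.
Vera ∩ Alice ∩ Zara ∩ Zane: 10:40-10:45, 11:00-11:35, 11:55-12:10.
Vera ∩ Alice ∩ Zara ∩ Zane ∩ Freya: 10:40-10:45, 11:00-11:05.
Vera ∩ Alice ∩ Zara ∩ Zane ∩ Freya ∩ Imani: ∅.
Vera ∩ Alice ∩ Zara ∩ Zane ∩ Freya ∩ Imani ∩ Mei: ∅.
There is no time when everyone is free.
There is no common window, so the total is 0 minutes.

0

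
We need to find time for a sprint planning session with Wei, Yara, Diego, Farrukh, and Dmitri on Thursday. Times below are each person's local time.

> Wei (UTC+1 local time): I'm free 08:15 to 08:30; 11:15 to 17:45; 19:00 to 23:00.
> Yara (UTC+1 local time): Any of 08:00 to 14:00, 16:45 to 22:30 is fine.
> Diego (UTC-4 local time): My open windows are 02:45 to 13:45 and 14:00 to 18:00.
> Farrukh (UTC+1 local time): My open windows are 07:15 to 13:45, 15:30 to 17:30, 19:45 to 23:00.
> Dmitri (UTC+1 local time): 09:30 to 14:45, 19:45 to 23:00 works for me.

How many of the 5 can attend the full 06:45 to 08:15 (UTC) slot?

2

Wei in UTC: 07:15-07:30, 10:15-16:45, 18:00-22:00 (subtract 1h to convert from UTC+1).
Yara in UTC: 07:00-13:00, 15:45-21:30 (subtract 1h to convert from UTC+1).
Diego in UTC: 06:45-17:45, 18:00-22:00 (add 4h to convert from UTC-4).
Farrukh in UTC: 06:15-12:45, 14:30-16:30, 18:45-22:00 (subtract 1h to convert from UTC+1).
Dmitri in UTC: 08:30-13:45, 18:45-22:00 (subtract 1h to convert from UTC+1).
Diego and Farrukh can make the full 06:45-08:15 slot — that's 2.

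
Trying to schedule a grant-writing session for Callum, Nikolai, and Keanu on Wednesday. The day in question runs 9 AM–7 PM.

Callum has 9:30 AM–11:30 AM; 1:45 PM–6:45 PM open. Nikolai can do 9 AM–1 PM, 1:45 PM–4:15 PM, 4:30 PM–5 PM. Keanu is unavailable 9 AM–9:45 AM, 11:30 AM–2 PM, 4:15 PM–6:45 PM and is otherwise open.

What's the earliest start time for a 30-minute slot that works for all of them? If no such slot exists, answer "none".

09:45

Callum free: 09:30-11:30, 13:45-18:45.
Nikolai free: 09:00-13:00, 13:45-16:15, 16:30-17:00.
Keanu free: 09:45-11:30, 14:00-16:15, 18:45-19:00 (invert busy blocks within the working day).
Callum ∩ Nikolai: 09:30-11:30, 13:45-16:15, 16:30-17:00.
Callum ∩ Nikolai ∩ Keanu: 09:45-11:30, 14:00-16:15.
Those are the intersection windows.
The first common window of at least 30 minutes is 09:45-11:30, so the earliest start is 09:45.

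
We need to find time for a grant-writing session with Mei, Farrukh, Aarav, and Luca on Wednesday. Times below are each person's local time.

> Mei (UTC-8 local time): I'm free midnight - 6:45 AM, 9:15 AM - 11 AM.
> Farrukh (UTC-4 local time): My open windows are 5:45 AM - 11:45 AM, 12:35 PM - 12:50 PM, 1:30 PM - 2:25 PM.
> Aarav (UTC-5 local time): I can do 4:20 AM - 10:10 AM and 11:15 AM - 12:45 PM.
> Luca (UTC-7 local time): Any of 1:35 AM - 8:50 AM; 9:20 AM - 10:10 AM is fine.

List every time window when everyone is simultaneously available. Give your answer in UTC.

Mei in UTC: 08:00-14:45, 17:15-19:00 (add 8h to convert from UTC-8).
Farrukh in UTC: 09:45-15:45, 16:35-16:50, 17:30-18:25 (add 4h to convert from UTC-4).
Aarav in UTC: 09:20-15:10, 16:15-17:45 (add 5h to convert from UTC-5).
Luca in UTC: 08:35-15:50, 16:20-17:10 (add 7h to convert from UTC-7).
Mei ∩ Farrukh: 09:45-14:45, 17:30-18:25.
Mei ∩ Farrukh ∩ Aarav: 09:45-14:45, 17:30-17:45.
Mei ∩ Farrukh ∩ Aarav ∩ Luca: 09:45-14:45.

09:45-14:45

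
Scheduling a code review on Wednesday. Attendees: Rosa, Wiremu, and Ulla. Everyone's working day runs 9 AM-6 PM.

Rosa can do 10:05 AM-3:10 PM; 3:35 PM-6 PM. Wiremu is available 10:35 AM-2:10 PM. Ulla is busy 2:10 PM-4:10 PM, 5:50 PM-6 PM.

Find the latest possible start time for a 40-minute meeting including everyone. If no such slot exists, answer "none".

Rosa free: 10:05-15:10, 15:35-18:00.
Wiremu free: 10:35-14:10.
Ulla free: 09:00-14:10, 16:10-17:50 (invert busy blocks within the working day).
Rosa ∩ Wiremu: 10:35-14:10.
Rosa ∩ Wiremu ∩ Ulla: 10:35-14:10.
So the common availability across everyone is 10:35-14:10.
The last common window of at least 40 minutes is 10:35-14:10; a 40-minute meeting can start as late as 13:30 and still end by 14:10.

13:30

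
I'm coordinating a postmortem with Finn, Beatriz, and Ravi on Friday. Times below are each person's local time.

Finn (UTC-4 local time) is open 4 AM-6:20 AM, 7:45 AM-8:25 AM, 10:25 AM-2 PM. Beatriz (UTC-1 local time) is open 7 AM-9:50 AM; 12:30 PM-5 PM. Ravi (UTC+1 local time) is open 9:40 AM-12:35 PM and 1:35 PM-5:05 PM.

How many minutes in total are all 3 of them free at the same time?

Finn in UTC: 08:00-10:20, 11:45-12:25, 14:25-18:00 (add 4h to convert from UTC-4).
Beatriz in UTC: 08:00-10:50, 13:30-18:00 (add 1h to convert from UTC-1).
Ravi in UTC: 08:40-11:35, 12:35-16:05 (subtract 1h to convert from UTC+1).
Finn ∩ Beatriz: 08:00-10:20, 14:25-18:00.
Finn ∩ Beatriz ∩ Ravi: 08:40-10:20, 14:25-16:05.
Summing the common windows: 100 + 100 = 200 minutes.

200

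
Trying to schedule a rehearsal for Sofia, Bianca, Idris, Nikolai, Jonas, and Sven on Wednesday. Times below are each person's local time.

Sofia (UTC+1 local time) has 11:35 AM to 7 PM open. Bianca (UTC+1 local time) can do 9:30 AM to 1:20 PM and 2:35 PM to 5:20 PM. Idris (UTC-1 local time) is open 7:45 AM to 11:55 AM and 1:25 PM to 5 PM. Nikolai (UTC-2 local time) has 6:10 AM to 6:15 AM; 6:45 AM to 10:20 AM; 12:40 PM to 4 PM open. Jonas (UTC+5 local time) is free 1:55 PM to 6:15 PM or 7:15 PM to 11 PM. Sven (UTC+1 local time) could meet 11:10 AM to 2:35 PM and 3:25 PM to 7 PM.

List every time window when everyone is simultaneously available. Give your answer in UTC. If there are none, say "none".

Sofia in UTC: 10:35-18:00 (subtract 1h to convert from UTC+1).
Bianca in UTC: 08:30-12:20, 13:35-16:20 (subtract 1h to convert from UTC+1).
Idris in UTC: 08:45-12:55, 14:25-18:00 (add 1h to convert from UTC-1).
Nikolai in UTC: 08:10-08:15, 08:45-12:20, 14:40-18:00 (add 2h to convert from UTC-2).
Jonas in UTC: 08:55-13:15, 14:15-18:00 (subtract 5h to convert from UTC+5).
Sven in UTC: 10:10-13:35, 14:25-18:00 (subtract 1h to convert from UTC+1).
Sofia ∩ Bianca: 10:35-12:20, 13:35-16:20.
Sofia ∩ Bianca ∩ Idris: 10:35-12:20, 14:25-16:20.
Sofia ∩ Bianca ∩ Idris ∩ Nikolai: 10:35-12:20, 14:40-16:20.
Sofia ∩ Bianca ∩ Idris ∩ Nikolai ∩ Jonas: 10:35-12:20, 14:40-16:20.
Sofia ∩ Bianca ∩ Idris ∩ Nikolai ∩ Jonas ∩ Sven: 10:35-12:20, 14:40-16:20.
So the common availability across everyone is 10:35-12:20, 14:40-16:20.

10:35-12:20, 14:40-16:20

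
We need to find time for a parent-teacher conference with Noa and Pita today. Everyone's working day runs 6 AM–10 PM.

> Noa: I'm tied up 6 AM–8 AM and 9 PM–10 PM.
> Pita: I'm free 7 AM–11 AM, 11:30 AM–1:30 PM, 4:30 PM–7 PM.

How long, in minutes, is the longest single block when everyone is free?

180

Noa free: 08:00-21:00 (invert busy blocks within the working day).
Pita free: 07:00-11:00, 11:30-13:30, 16:30-19:00.
Noa ∩ Pita: 08:00-11:00, 11:30-13:30, 16:30-19:00.
The longest is 08:00-11:00 at 180 minutes.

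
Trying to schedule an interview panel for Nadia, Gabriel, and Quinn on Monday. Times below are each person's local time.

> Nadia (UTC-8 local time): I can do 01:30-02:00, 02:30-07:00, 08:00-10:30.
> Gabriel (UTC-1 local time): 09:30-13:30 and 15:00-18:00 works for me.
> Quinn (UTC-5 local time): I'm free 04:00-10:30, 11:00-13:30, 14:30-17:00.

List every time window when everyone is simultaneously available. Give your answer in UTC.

10:30-14:30, 16:00-18:30

Nadia in UTC: 09:30-10:00, 10:30-15:00, 16:00-18:30 (add 8h to convert from UTC-8).
Gabriel in UTC: 10:30-14:30, 16:00-19:00 (add 1h to convert from UTC-1).
Quinn in UTC: 09:00-15:30, 16:00-18:30, 19:30-22:00 (add 5h to convert from UTC-5).
Nadia ∩ Gabriel: 10:30-14:30, 16:00-18:30.
Nadia ∩ Gabriel ∩ Quinn: 10:30-14:30, 16:00-18:30.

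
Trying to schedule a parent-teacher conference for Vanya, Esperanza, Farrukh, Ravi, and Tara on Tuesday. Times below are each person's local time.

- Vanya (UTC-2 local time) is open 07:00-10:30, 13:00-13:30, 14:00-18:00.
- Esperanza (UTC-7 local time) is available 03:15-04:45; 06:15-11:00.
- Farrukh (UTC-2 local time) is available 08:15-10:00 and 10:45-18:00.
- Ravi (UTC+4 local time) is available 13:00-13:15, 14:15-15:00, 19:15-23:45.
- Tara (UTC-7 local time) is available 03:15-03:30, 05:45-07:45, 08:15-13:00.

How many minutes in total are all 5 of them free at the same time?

Vanya in UTC: 09:00-12:30, 15:00-15:30, 16:00-20:00 (add 2h to convert from UTC-2).
Esperanza in UTC: 10:15-11:45, 13:15-18:00 (add 7h to convert from UTC-7).
Farrukh in UTC: 10:15-12:00, 12:45-20:00 (add 2h to convert from UTC-2).
Ravi in UTC: 09:00-09:15, 10:15-11:00, 15:15-19:45 (subtract 4h to convert from UTC+4).
Tara in UTC: 10:15-10:30, 12:45-14:45, 15:15-20:00 (add 7h to convert from UTC-7).
Vanya ∩ Esperanza: 10:15-11:45, 15:00-15:30, 16:00-18:00.
Vanya ∩ Esperanza ∩ Farrukh: 10:15-11:45, 15:00-15:30, 16:00-18:00.
Vanya ∩ Esperanza ∩ Farrukh ∩ Ravi: 10:15-11:00, 15:15-15:30, 16:00-18:00.
Vanya ∩ Esperanza ∩ Farrukh ∩ Ravi ∩ Tara: 10:15-10:30, 15:15-15:30, 16:00-18:00.
Summing the common windows: 15 + 15 + 120 = 150 minutes.

150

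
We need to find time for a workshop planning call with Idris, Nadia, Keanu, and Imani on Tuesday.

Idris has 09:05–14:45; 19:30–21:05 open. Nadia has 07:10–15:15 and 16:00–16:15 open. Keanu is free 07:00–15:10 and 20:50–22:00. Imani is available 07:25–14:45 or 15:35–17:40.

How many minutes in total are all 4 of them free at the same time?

Idris ∩ Nadia: 09:05-14:45.
Idris ∩ Nadia ∩ Keanu: 09:05-14:45.
Idris ∩ Nadia ∩ Keanu ∩ Imani: 09:05-14:45.
That's a single block of 340 minutes.

340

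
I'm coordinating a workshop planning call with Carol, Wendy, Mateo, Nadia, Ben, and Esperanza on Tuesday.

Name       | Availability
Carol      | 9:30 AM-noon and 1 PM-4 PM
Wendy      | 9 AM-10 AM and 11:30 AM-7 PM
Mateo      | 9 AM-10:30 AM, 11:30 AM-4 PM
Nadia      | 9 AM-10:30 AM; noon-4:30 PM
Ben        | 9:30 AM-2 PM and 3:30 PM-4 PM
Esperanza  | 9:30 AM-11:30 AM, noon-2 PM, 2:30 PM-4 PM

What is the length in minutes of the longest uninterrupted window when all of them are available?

Carol ∩ Wendy: 09:30-10:00, 11:30-12:00, 13:00-16:00.
Carol ∩ Wendy ∩ Mateo: 09:30-10:00, 11:30-12:00, 13:00-16:00.
Carol ∩ Wendy ∩ Mateo ∩ Nadia: 09:30-10:00, 13:00-16:00.
Carol ∩ Wendy ∩ Mateo ∩ Nadia ∩ Ben: 09:30-10:00, 13:00-14:00, 15:30-16:00.
Carol ∩ Wendy ∩ Mateo ∩ Nadia ∩ Ben ∩ Esperanza: 09:30-10:00, 13:00-14:00, 15:30-16:00.
Those are the intersection windows.
The longest is 13:00-14:00 at 60 minutes.

60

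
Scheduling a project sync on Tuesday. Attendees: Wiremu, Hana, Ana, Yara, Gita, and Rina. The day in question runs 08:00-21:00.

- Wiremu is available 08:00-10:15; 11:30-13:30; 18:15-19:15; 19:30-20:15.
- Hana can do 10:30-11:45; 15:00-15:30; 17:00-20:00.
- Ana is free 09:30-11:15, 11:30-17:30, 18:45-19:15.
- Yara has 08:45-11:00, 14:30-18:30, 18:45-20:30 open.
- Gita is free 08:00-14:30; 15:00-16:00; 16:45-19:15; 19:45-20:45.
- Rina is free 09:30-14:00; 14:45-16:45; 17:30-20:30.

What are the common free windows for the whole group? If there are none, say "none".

Wiremu ∩ Hana: 11:30-11:45, 18:15-19:15, 19:30-20:00.
Wiremu ∩ Hana ∩ Ana: 11:30-11:45, 18:45-19:15.
Wiremu ∩ Hana ∩ Ana ∩ Yara: 18:45-19:15.
Wiremu ∩ Hana ∩ Ana ∩ Yara ∩ Gita: 18:45-19:15.
Wiremu ∩ Hana ∩ Ana ∩ Yara ∩ Gita ∩ Rina: 18:45-19:15.

18:45-19:15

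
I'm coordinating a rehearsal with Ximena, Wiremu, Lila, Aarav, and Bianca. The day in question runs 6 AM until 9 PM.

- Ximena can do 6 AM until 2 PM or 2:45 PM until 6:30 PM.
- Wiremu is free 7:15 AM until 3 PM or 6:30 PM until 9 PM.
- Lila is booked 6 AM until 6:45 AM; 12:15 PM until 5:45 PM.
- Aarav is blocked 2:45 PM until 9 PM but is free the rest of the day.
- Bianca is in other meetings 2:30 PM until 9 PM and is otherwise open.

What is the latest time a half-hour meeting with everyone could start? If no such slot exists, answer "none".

11:45

Ximena free: 06:00-14:00, 14:45-18:30.
Wiremu free: 07:15-15:00, 18:30-21:00.
Lila free: 06:45-12:15, 17:45-21:00 (invert busy blocks within the working day).
Aarav free: 06:00-14:45 (invert busy blocks within the working day).
Bianca free: 06:00-14:30 (invert busy blocks within the working day).
Ximena ∩ Wiremu: 07:15-14:00, 14:45-15:00.
Ximena ∩ Wiremu ∩ Lila: 07:15-12:15.
Ximena ∩ Wiremu ∩ Lila ∩ Aarav: 07:15-12:15.
Ximena ∩ Wiremu ∩ Lila ∩ Aarav ∩ Bianca: 07:15-12:15.
The last common window of at least 30 minutes is 07:15-12:15; a 30-minute meeting can start as late as 11:45 and still end by 12:15.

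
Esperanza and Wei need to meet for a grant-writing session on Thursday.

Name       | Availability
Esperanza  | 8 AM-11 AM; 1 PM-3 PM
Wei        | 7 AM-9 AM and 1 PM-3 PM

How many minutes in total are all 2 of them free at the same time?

Esperanza ∩ Wei: 08:00-09:00, 13:00-15:00.
Those are the intersection windows.
Summing the common windows: 60 + 120 = 180 minutes.

180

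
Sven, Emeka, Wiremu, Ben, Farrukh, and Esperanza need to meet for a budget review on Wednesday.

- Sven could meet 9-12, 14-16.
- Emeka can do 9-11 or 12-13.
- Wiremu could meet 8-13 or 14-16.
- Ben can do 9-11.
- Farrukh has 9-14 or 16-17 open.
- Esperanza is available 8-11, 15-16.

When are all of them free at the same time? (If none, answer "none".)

Sven ∩ Emeka: 09:00-11:00.
Sven ∩ Emeka ∩ Wiremu: 09:00-11:00.
Sven ∩ Emeka ∩ Wiremu ∩ Ben: 09:00-11:00.
Sven ∩ Emeka ∩ Wiremu ∩ Ben ∩ Farrukh: 09:00-11:00.
Sven ∩ Emeka ∩ Wiremu ∩ Ben ∩ Farrukh ∩ Esperanza: 09:00-11:00.

09:00-11:00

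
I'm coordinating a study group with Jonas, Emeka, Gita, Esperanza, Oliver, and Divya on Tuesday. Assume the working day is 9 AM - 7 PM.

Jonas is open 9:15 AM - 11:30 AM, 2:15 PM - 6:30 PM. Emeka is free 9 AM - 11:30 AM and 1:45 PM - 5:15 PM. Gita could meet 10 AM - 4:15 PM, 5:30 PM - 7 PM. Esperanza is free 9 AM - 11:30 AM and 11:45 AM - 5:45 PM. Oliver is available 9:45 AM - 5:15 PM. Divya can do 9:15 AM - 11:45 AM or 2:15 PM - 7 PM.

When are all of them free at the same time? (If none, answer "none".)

10:00-11:30, 14:15-16:15

Jonas ∩ Emeka: 09:15-11:30, 14:15-17:15.
Jonas ∩ Emeka ∩ Gita: 10:00-11:30, 14:15-16:15.
Jonas ∩ Emeka ∩ Gita ∩ Esperanza: 10:00-11:30, 14:15-16:15.
Jonas ∩ Emeka ∩ Gita ∩ Esperanza ∩ Oliver: 10:00-11:30, 14:15-16:15.
Jonas ∩ Emeka ∩ Gita ∩ Esperanza ∩ Oliver ∩ Divya: 10:00-11:30, 14:15-16:15.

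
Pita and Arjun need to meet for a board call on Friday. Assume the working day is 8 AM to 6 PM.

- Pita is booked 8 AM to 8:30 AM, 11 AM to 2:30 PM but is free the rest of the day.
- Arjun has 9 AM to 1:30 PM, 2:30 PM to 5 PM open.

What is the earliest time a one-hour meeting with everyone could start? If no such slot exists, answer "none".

Pita free: 08:30-11:00, 14:30-18:00 (invert busy blocks within the working day).
Arjun free: 09:00-13:30, 14:30-17:00.
Pita ∩ Arjun: 09:00-11:00, 14:30-17:00.
Those are the intersection windows.
The first common window of at least 60 minutes is 09:00-11:00, so the earliest start is 09:00.

09:00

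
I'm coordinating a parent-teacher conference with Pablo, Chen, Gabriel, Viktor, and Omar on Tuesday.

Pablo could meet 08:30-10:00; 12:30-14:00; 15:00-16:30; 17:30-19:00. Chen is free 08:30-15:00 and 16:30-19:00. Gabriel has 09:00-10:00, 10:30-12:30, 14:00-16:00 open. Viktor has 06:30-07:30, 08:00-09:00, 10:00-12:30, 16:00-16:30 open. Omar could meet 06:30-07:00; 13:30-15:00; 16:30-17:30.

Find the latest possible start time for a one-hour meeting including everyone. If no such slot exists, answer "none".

none

Pablo ∩ Chen: 08:30-10:00, 12:30-14:00, 17:30-19:00.
Pablo ∩ Chen ∩ Gabriel: 09:00-10:00.
Pablo ∩ Chen ∩ Gabriel ∩ Viktor: ∅.
Pablo ∩ Chen ∩ Gabriel ∩ Viktor ∩ Omar: ∅.
There is no time when everyone is free.
No common window is at least 60 minutes long.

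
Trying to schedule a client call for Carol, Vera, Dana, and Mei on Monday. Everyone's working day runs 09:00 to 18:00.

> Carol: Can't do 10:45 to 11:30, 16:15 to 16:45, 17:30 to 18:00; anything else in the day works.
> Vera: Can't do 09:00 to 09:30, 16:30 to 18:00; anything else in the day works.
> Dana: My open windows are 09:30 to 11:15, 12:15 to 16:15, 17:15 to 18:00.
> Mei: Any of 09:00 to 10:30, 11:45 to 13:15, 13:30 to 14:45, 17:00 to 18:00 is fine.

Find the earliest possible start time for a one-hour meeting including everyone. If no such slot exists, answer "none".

09:30

Carol free: 09:00-10:45, 11:30-16:15, 16:45-17:30 (invert busy blocks within the working day).
Vera free: 09:30-16:30 (invert busy blocks within the working day).
Dana free: 09:30-11:15, 12:15-16:15, 17:15-18:00.
Mei free: 09:00-10:30, 11:45-13:15, 13:30-14:45, 17:00-18:00.
Carol ∩ Vera: 09:30-10:45, 11:30-16:15.
Carol ∩ Vera ∩ Dana: 09:30-10:45, 12:15-16:15.
Carol ∩ Vera ∩ Dana ∩ Mei: 09:30-10:30, 12:15-13:15, 13:30-14:45.
The first common window of at least 60 minutes is 09:30-10:30, so the earliest start is 09:30.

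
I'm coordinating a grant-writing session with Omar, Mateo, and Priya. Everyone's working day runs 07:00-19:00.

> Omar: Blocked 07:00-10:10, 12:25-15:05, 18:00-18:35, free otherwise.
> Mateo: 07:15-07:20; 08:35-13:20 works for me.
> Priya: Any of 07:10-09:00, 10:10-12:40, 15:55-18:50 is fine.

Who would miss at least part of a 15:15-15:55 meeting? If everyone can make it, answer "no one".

Omar free: 10:10-12:25, 15:05-18:00, 18:35-19:00 (invert busy blocks within the working day).
Mateo free: 07:15-07:20, 08:35-13:20.
Priya free: 07:10-09:00, 10:10-12:40, 15:55-18:50.
Omar: free for 15:15-15:55. Mateo: not fully free for 15:15-15:55. Priya: not fully free for 15:15-15:55.

Mateo, Priya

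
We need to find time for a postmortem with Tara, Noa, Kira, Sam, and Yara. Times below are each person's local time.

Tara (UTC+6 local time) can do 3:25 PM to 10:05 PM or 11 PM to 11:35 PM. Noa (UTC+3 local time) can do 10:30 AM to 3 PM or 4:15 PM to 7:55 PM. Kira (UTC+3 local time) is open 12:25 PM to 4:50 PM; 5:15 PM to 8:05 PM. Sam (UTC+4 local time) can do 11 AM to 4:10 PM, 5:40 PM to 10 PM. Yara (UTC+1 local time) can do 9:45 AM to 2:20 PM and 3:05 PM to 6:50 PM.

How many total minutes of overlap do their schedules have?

265

Tara in UTC: 09:25-16:05, 17:00-17:35 (subtract 6h to convert from UTC+6).
Noa in UTC: 07:30-12:00, 13:15-16:55 (subtract 3h to convert from UTC+3).
Kira in UTC: 09:25-13:50, 14:15-17:05 (subtract 3h to convert from UTC+3).
Sam in UTC: 07:00-12:10, 13:40-18:00 (subtract 4h to convert from UTC+4).
Yara in UTC: 08:45-13:20, 14:05-17:50 (subtract 1h to convert from UTC+1).
Tara ∩ Noa: 09:25-12:00, 13:15-16:05.
Tara ∩ Noa ∩ Kira: 09:25-12:00, 13:15-13:50, 14:15-16:05.
Tara ∩ Noa ∩ Kira ∩ Sam: 09:25-12:00, 13:40-13:50, 14:15-16:05.
Tara ∩ Noa ∩ Kira ∩ Sam ∩ Yara: 09:25-12:00, 14:15-16:05.
Those are the intersection windows.
Summing the common windows: 155 + 110 = 265 minutes.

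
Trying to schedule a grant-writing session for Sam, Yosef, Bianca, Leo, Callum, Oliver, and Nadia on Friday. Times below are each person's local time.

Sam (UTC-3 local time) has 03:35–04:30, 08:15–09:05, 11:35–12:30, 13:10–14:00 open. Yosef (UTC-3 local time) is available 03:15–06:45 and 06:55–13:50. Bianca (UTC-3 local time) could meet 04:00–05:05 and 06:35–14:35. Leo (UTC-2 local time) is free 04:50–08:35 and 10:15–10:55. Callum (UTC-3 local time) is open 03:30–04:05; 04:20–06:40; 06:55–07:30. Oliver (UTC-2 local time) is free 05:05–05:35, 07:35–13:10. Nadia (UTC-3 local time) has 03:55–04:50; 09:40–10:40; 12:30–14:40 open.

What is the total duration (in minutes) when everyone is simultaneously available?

10

Sam in UTC: 06:35-07:30, 11:15-12:05, 14:35-15:30, 16:10-17:00 (add 3h to convert from UTC-3).
Yosef in UTC: 06:15-09:45, 09:55-16:50 (add 3h to convert from UTC-3).
Bianca in UTC: 07:00-08:05, 09:35-17:35 (add 3h to convert from UTC-3).
Leo in UTC: 06:50-10:35, 12:15-12:55 (add 2h to convert from UTC-2).
Callum in UTC: 06:30-07:05, 07:20-09:40, 09:55-10:30 (add 3h to convert from UTC-3).
Oliver in UTC: 07:05-07:35, 09:35-15:10 (add 2h to convert from UTC-2).
Nadia in UTC: 06:55-07:50, 12:40-13:40, 15:30-17:40 (add 3h to convert from UTC-3).
Sam ∩ Yosef: 06:35-07:30, 11:15-12:05, 14:35-15:30, 16:10-16:50.
Sam ∩ Yosef ∩ Bianca: 07:00-07:30, 11:15-12:05, 14:35-15:30, 16:10-16:50.
Sam ∩ Yosef ∩ Bianca ∩ Leo: 07:00-07:30.
Sam ∩ Yosef ∩ Bianca ∩ Leo ∩ Callum: 07:00-07:05, 07:20-07:30.
Sam ∩ Yosef ∩ Bianca ∩ Leo ∩ Callum ∩ Oliver: 07:20-07:30.
Sam ∩ Yosef ∩ Bianca ∩ Leo ∩ Callum ∩ Oliver ∩ Nadia: 07:20-07:30.
That's a single block of 10 minutes.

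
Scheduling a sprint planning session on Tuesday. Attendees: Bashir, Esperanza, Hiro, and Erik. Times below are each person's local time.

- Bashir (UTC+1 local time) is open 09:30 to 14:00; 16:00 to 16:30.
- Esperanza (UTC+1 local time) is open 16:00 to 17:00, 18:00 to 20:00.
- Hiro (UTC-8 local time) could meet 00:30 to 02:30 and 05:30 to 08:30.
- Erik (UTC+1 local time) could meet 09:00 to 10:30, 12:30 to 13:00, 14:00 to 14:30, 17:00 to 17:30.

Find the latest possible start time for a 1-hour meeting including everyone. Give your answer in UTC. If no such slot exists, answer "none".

none

Bashir in UTC: 08:30-13:00, 15:00-15:30 (subtract 1h to convert from UTC+1).
Esperanza in UTC: 15:00-16:00, 17:00-19:00 (subtract 1h to convert from UTC+1).
Hiro in UTC: 08:30-10:30, 13:30-16:30 (add 8h to convert from UTC-8).
Erik in UTC: 08:00-09:30, 11:30-12:00, 13:00-13:30, 16:00-16:30 (subtract 1h to convert from UTC+1).
Bashir ∩ Esperanza: 15:00-15:30.
Bashir ∩ Esperanza ∩ Hiro: 15:00-15:30.
Bashir ∩ Esperanza ∩ Hiro ∩ Erik: ∅.
There is no time when everyone is free.
No common window is at least 60 minutes long.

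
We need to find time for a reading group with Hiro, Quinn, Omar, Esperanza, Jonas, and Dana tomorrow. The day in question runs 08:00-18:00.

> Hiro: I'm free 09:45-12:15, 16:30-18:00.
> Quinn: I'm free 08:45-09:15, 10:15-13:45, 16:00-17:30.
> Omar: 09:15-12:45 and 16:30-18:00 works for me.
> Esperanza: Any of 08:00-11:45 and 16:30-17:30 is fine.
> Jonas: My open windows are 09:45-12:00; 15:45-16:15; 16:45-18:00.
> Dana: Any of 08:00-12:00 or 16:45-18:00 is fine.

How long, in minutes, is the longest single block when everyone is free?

90

Hiro ∩ Quinn: 10:15-12:15, 16:30-17:30.
Hiro ∩ Quinn ∩ Omar: 10:15-12:15, 16:30-17:30.
Hiro ∩ Quinn ∩ Omar ∩ Esperanza: 10:15-11:45, 16:30-17:30.
Hiro ∩ Quinn ∩ Omar ∩ Esperanza ∩ Jonas: 10:15-11:45, 16:45-17:30.
Hiro ∩ Quinn ∩ Omar ∩ Esperanza ∩ Jonas ∩ Dana: 10:15-11:45, 16:45-17:30.
So the common availability across everyone is 10:15-11:45, 16:45-17:30.
The longest is 10:15-11:45 at 90 minutes.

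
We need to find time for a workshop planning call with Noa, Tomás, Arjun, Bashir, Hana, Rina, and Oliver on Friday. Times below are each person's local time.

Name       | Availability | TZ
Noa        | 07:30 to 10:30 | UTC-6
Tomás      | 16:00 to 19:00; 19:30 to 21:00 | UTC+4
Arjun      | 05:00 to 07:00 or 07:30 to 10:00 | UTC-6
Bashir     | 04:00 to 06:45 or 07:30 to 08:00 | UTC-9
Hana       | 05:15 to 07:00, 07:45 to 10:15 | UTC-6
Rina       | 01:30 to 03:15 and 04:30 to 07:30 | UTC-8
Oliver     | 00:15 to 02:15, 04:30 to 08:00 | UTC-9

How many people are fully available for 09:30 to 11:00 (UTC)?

2

Noa in UTC: 13:30-16:30 (add 6h to convert from UTC-6).
Tomás in UTC: 12:00-15:00, 15:30-17:00 (subtract 4h to convert from UTC+4).
Arjun in UTC: 11:00-13:00, 13:30-16:00 (add 6h to convert from UTC-6).
Bashir in UTC: 13:00-15:45, 16:30-17:00 (add 9h to convert from UTC-9).
Hana in UTC: 11:15-13:00, 13:45-16:15 (add 6h to convert from UTC-6).
Rina in UTC: 09:30-11:15, 12:30-15:30 (add 8h to convert from UTC-8).
Oliver in UTC: 09:15-11:15, 13:30-17:00 (add 9h to convert from UTC-9).
Rina and Oliver can make the full 09:30-11:00 slot — that's 2.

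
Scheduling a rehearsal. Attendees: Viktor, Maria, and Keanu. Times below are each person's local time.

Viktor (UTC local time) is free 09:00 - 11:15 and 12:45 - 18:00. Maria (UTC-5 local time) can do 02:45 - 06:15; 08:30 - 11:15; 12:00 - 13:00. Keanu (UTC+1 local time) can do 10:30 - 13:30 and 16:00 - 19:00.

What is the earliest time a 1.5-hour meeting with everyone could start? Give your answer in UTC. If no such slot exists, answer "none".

09:30

Viktor in UTC: 09:00-11:15, 12:45-18:00.
Maria in UTC: 07:45-11:15, 13:30-16:15, 17:00-18:00 (add 5h to convert from UTC-5).
Keanu in UTC: 09:30-12:30, 15:00-18:00 (subtract 1h to convert from UTC+1).
Viktor ∩ Maria: 09:00-11:15, 13:30-16:15, 17:00-18:00.
Viktor ∩ Maria ∩ Keanu: 09:30-11:15, 15:00-16:15, 17:00-18:00.
Those are the intersection windows.
The first common window of at least 90 minutes is 09:30-11:15, so the earliest start is 09:30.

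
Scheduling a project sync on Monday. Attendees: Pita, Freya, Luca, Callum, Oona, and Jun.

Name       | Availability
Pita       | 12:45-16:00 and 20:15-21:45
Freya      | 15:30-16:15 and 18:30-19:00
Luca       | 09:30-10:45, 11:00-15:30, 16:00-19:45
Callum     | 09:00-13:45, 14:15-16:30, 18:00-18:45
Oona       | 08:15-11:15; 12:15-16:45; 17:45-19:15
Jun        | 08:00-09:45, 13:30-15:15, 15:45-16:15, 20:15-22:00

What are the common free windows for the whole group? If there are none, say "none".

Pita ∩ Freya: 15:30-16:00.
Pita ∩ Freya ∩ Luca: ∅.
Pita ∩ Freya ∩ Luca ∩ Callum: ∅.
Pita ∩ Freya ∩ Luca ∩ Callum ∩ Oona: ∅.
Pita ∩ Freya ∩ Luca ∩ Callum ∩ Oona ∩ Jun: ∅.
There is no time when everyone is free.

none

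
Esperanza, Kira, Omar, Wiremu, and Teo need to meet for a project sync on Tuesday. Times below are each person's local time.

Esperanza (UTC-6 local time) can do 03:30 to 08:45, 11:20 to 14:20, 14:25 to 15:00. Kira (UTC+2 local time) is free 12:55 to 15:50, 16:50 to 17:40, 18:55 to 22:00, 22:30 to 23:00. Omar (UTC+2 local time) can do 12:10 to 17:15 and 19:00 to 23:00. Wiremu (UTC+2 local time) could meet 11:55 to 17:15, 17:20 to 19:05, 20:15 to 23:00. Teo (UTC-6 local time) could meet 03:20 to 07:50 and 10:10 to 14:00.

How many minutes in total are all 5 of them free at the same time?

280

Esperanza in UTC: 09:30-14:45, 17:20-20:20, 20:25-21:00 (add 6h to convert from UTC-6).
Kira in UTC: 10:55-13:50, 14:50-15:40, 16:55-20:00, 20:30-21:00 (subtract 2h to convert from UTC+2).
Omar in UTC: 10:10-15:15, 17:00-21:00 (subtract 2h to convert from UTC+2).
Wiremu in UTC: 09:55-15:15, 15:20-17:05, 18:15-21:00 (subtract 2h to convert from UTC+2).
Teo in UTC: 09:20-13:50, 16:10-20:00 (add 6h to convert from UTC-6).
Esperanza ∩ Kira: 10:55-13:50, 17:20-20:00, 20:30-21:00.
Esperanza ∩ Kira ∩ Omar: 10:55-13:50, 17:20-20:00, 20:30-21:00.
Esperanza ∩ Kira ∩ Omar ∩ Wiremu: 10:55-13:50, 18:15-20:00, 20:30-21:00.
Esperanza ∩ Kira ∩ Omar ∩ Wiremu ∩ Teo: 10:55-13:50, 18:15-20:00.
So the common availability across everyone is 10:55-13:50, 18:15-20:00.
Summing the common windows: 175 + 105 = 280 minutes.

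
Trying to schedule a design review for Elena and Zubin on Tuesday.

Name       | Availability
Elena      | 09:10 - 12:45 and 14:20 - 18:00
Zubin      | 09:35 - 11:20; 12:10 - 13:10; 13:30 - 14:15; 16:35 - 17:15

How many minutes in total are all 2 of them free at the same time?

Elena ∩ Zubin: 09:35-11:20, 12:10-12:45, 16:35-17:15.
Summing the common windows: 105 + 35 + 40 = 180 minutes.

180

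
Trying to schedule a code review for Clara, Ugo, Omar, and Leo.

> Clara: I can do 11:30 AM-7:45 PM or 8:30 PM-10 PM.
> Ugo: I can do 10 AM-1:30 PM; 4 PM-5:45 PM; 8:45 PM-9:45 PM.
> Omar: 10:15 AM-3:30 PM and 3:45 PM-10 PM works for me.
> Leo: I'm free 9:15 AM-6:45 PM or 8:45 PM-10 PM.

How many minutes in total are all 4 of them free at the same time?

Clara ∩ Ugo: 11:30-13:30, 16:00-17:45, 20:45-21:45.
Clara ∩ Ugo ∩ Omar: 11:30-13:30, 16:00-17:45, 20:45-21:45.
Clara ∩ Ugo ∩ Omar ∩ Leo: 11:30-13:30, 16:00-17:45, 20:45-21:45.
Summing the common windows: 120 + 105 + 60 = 285 minutes.

285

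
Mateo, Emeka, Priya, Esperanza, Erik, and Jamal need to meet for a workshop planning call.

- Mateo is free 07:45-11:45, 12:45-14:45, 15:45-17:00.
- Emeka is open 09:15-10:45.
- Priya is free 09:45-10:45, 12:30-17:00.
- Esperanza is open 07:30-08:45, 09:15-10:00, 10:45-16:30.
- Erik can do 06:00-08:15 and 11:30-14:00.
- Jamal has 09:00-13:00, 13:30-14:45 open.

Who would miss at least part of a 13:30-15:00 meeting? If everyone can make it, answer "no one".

Emeka, Erik, Jamal, Mateo

Mateo: not fully free for 13:30-15:00. Emeka: not fully free for 13:30-15:00. Priya: free for 13:30-15:00. Esperanza: free for 13:30-15:00. Erik: not fully free for 13:30-15:00. Jamal: not fully free for 13:30-15:00.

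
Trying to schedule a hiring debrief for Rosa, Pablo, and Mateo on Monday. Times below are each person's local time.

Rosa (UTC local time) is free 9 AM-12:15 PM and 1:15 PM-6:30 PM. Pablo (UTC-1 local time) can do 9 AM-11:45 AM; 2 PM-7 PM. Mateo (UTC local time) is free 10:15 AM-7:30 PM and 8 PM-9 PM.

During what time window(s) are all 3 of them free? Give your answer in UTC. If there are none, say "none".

10:15-12:15, 15:00-18:30

Rosa in UTC: 09:00-12:15, 13:15-18:30.
Pablo in UTC: 10:00-12:45, 15:00-20:00 (add 1h to convert from UTC-1).
Mateo in UTC: 10:15-19:30, 20:00-21:00.
Rosa ∩ Pablo: 10:00-12:15, 15:00-18:30.
Rosa ∩ Pablo ∩ Mateo: 10:15-12:15, 15:00-18:30.
Those are the intersection windows.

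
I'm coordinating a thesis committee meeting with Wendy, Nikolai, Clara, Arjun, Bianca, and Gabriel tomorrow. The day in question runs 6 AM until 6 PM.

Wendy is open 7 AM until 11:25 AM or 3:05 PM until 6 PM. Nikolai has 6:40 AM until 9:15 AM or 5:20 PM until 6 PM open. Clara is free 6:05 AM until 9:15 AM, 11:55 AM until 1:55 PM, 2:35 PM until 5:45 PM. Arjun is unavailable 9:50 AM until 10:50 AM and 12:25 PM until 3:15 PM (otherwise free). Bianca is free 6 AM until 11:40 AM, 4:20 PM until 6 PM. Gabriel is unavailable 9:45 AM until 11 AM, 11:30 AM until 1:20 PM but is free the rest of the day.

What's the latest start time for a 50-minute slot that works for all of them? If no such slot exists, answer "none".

08:25

Wendy free: 07:00-11:25, 15:05-18:00.
Nikolai free: 06:40-09:15, 17:20-18:00.
Clara free: 06:05-09:15, 11:55-13:55, 14:35-17:45.
Arjun free: 06:00-09:50, 10:50-12:25, 15:15-18:00 (invert busy blocks within the working day).
Bianca free: 06:00-11:40, 16:20-18:00.
Gabriel free: 06:00-09:45, 11:00-11:30, 13:20-18:00 (invert busy blocks within the working day).
Wendy ∩ Nikolai: 07:00-09:15, 17:20-18:00.
Wendy ∩ Nikolai ∩ Clara: 07:00-09:15, 17:20-17:45.
Wendy ∩ Nikolai ∩ Clara ∩ Arjun: 07:00-09:15, 17:20-17:45.
Wendy ∩ Nikolai ∩ Clara ∩ Arjun ∩ Bianca: 07:00-09:15, 17:20-17:45.
Wendy ∩ Nikolai ∩ Clara ∩ Arjun ∩ Bianca ∩ Gabriel: 07:00-09:15, 17:20-17:45.
The last common window of at least 50 minutes is 07:00-09:15; a 50-minute meeting can start as late as 08:25 and still end by 09:15.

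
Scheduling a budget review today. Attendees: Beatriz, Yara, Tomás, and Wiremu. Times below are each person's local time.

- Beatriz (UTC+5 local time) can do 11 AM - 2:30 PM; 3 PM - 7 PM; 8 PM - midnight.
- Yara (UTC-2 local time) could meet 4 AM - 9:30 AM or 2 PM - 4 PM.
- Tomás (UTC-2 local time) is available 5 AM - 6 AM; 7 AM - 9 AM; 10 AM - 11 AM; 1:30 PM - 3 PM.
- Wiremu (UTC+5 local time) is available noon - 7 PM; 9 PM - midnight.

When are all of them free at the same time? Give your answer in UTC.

07:00-08:00, 09:00-09:30, 10:00-11:00, 16:00-17:00

Beatriz in UTC: 06:00-09:30, 10:00-14:00, 15:00-19:00 (subtract 5h to convert from UTC+5).
Yara in UTC: 06:00-11:30, 16:00-18:00 (add 2h to convert from UTC-2).
Tomás in UTC: 07:00-08:00, 09:00-11:00, 12:00-13:00, 15:30-17:00 (add 2h to convert from UTC-2).
Wiremu in UTC: 07:00-14:00, 16:00-19:00 (subtract 5h to convert from UTC+5).
Beatriz ∩ Yara: 06:00-09:30, 10:00-11:30, 16:00-18:00.
Beatriz ∩ Yara ∩ Tomás: 07:00-08:00, 09:00-09:30, 10:00-11:00, 16:00-17:00.
Beatriz ∩ Yara ∩ Tomás ∩ Wiremu: 07:00-08:00, 09:00-09:30, 10:00-11:00, 16:00-17:00.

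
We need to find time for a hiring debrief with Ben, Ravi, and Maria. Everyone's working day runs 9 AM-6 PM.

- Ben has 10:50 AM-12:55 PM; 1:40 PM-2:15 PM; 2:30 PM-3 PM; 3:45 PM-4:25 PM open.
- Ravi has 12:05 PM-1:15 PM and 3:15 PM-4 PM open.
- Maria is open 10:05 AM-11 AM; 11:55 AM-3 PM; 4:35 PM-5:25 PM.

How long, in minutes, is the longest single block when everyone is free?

Ben ∩ Ravi: 12:05-12:55, 15:45-16:00.
Ben ∩ Ravi ∩ Maria: 12:05-12:55.
The longest is 12:05-12:55 at 50 minutes.

50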